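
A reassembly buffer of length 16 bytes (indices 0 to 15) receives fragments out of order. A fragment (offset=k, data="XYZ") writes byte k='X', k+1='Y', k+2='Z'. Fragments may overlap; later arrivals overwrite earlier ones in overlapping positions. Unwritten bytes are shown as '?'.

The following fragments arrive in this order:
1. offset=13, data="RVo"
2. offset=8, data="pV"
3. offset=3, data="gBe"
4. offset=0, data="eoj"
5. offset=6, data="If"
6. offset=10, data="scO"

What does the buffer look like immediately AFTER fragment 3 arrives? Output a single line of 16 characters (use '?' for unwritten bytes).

Answer: ???gBe??pV???RVo

Derivation:
Fragment 1: offset=13 data="RVo" -> buffer=?????????????RVo
Fragment 2: offset=8 data="pV" -> buffer=????????pV???RVo
Fragment 3: offset=3 data="gBe" -> buffer=???gBe??pV???RVo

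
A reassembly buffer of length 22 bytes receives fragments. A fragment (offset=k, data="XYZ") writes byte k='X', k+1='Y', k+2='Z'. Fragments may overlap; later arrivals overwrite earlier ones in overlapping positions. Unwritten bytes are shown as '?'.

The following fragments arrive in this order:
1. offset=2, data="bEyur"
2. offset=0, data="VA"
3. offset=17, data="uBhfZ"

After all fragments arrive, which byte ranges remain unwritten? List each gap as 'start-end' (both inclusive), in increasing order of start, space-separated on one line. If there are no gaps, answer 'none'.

Answer: 7-16

Derivation:
Fragment 1: offset=2 len=5
Fragment 2: offset=0 len=2
Fragment 3: offset=17 len=5
Gaps: 7-16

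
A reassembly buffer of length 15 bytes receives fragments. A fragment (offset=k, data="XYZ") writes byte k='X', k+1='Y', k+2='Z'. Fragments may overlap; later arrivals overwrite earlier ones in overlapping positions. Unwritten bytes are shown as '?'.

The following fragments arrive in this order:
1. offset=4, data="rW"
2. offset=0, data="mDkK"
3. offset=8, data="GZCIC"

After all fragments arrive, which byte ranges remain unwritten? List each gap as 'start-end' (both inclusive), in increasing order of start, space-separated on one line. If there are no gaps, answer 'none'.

Fragment 1: offset=4 len=2
Fragment 2: offset=0 len=4
Fragment 3: offset=8 len=5
Gaps: 6-7 13-14

Answer: 6-7 13-14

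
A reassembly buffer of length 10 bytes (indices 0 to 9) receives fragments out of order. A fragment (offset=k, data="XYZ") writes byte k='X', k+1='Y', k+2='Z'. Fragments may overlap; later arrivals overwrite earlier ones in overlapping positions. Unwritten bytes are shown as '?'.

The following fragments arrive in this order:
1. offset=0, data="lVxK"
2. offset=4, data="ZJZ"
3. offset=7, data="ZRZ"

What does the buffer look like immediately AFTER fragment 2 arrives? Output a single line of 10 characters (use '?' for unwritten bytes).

Answer: lVxKZJZ???

Derivation:
Fragment 1: offset=0 data="lVxK" -> buffer=lVxK??????
Fragment 2: offset=4 data="ZJZ" -> buffer=lVxKZJZ???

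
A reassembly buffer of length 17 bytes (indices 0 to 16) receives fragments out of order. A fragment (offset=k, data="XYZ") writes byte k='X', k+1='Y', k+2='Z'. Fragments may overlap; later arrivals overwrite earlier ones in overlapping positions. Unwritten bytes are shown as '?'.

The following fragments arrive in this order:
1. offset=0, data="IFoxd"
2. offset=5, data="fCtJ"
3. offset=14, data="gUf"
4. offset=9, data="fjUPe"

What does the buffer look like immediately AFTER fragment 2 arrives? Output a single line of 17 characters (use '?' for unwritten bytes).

Answer: IFoxdfCtJ????????

Derivation:
Fragment 1: offset=0 data="IFoxd" -> buffer=IFoxd????????????
Fragment 2: offset=5 data="fCtJ" -> buffer=IFoxdfCtJ????????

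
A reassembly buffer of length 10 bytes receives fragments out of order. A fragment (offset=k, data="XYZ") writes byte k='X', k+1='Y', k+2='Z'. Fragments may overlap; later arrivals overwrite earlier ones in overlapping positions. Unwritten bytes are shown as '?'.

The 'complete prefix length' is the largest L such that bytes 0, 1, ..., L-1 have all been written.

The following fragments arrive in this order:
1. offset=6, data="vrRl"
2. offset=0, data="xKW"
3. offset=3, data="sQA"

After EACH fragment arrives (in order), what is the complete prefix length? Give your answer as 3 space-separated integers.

Fragment 1: offset=6 data="vrRl" -> buffer=??????vrRl -> prefix_len=0
Fragment 2: offset=0 data="xKW" -> buffer=xKW???vrRl -> prefix_len=3
Fragment 3: offset=3 data="sQA" -> buffer=xKWsQAvrRl -> prefix_len=10

Answer: 0 3 10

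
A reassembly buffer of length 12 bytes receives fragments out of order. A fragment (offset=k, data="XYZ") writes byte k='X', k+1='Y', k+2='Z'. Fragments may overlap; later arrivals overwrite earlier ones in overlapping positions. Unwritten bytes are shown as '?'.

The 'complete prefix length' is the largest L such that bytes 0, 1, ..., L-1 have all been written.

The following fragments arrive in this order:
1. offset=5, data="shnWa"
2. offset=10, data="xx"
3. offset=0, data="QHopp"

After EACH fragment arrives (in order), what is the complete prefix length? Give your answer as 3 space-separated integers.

Answer: 0 0 12

Derivation:
Fragment 1: offset=5 data="shnWa" -> buffer=?????shnWa?? -> prefix_len=0
Fragment 2: offset=10 data="xx" -> buffer=?????shnWaxx -> prefix_len=0
Fragment 3: offset=0 data="QHopp" -> buffer=QHoppshnWaxx -> prefix_len=12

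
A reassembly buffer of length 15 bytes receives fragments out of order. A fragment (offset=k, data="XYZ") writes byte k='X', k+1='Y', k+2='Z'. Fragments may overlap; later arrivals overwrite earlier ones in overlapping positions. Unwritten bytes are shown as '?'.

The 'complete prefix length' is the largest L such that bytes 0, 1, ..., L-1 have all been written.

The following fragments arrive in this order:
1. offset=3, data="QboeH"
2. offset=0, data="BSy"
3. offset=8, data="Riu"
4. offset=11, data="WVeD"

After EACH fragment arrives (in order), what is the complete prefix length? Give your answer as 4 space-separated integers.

Answer: 0 8 11 15

Derivation:
Fragment 1: offset=3 data="QboeH" -> buffer=???QboeH??????? -> prefix_len=0
Fragment 2: offset=0 data="BSy" -> buffer=BSyQboeH??????? -> prefix_len=8
Fragment 3: offset=8 data="Riu" -> buffer=BSyQboeHRiu???? -> prefix_len=11
Fragment 4: offset=11 data="WVeD" -> buffer=BSyQboeHRiuWVeD -> prefix_len=15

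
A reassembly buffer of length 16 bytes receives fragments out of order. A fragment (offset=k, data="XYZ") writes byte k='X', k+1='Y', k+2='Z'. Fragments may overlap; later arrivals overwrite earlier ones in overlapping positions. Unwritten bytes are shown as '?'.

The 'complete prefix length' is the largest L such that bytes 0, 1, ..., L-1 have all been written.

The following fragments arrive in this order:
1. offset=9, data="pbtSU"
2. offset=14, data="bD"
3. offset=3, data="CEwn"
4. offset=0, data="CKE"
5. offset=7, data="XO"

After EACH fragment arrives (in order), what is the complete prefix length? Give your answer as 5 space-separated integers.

Answer: 0 0 0 7 16

Derivation:
Fragment 1: offset=9 data="pbtSU" -> buffer=?????????pbtSU?? -> prefix_len=0
Fragment 2: offset=14 data="bD" -> buffer=?????????pbtSUbD -> prefix_len=0
Fragment 3: offset=3 data="CEwn" -> buffer=???CEwn??pbtSUbD -> prefix_len=0
Fragment 4: offset=0 data="CKE" -> buffer=CKECEwn??pbtSUbD -> prefix_len=7
Fragment 5: offset=7 data="XO" -> buffer=CKECEwnXOpbtSUbD -> prefix_len=16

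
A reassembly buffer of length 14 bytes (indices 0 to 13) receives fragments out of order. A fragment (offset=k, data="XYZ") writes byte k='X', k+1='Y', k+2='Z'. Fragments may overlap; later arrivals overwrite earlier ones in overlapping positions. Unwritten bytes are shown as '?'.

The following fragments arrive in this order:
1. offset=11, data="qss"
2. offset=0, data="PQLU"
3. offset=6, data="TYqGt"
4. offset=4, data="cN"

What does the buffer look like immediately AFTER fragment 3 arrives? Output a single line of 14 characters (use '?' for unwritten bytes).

Answer: PQLU??TYqGtqss

Derivation:
Fragment 1: offset=11 data="qss" -> buffer=???????????qss
Fragment 2: offset=0 data="PQLU" -> buffer=PQLU???????qss
Fragment 3: offset=6 data="TYqGt" -> buffer=PQLU??TYqGtqss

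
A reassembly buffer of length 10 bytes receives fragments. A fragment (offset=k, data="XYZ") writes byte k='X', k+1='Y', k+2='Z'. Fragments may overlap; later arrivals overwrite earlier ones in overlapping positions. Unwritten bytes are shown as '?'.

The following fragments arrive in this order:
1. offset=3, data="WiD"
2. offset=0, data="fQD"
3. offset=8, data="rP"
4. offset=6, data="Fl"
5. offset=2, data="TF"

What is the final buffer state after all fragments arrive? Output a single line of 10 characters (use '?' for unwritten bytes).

Fragment 1: offset=3 data="WiD" -> buffer=???WiD????
Fragment 2: offset=0 data="fQD" -> buffer=fQDWiD????
Fragment 3: offset=8 data="rP" -> buffer=fQDWiD??rP
Fragment 4: offset=6 data="Fl" -> buffer=fQDWiDFlrP
Fragment 5: offset=2 data="TF" -> buffer=fQTFiDFlrP

Answer: fQTFiDFlrP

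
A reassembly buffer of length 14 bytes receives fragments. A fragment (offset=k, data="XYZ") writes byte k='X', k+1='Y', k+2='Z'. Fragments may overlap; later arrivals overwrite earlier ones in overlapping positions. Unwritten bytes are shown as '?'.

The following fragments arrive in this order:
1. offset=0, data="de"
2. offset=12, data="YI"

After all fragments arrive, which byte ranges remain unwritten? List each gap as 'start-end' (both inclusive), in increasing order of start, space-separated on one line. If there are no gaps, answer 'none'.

Fragment 1: offset=0 len=2
Fragment 2: offset=12 len=2
Gaps: 2-11

Answer: 2-11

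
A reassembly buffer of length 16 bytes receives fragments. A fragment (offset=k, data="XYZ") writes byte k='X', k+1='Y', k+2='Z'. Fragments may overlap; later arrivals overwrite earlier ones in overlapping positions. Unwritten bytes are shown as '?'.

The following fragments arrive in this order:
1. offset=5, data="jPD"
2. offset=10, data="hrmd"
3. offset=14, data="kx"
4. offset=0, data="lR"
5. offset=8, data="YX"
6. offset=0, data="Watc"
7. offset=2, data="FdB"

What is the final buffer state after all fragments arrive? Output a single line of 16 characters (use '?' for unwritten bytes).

Answer: WaFdBjPDYXhrmdkx

Derivation:
Fragment 1: offset=5 data="jPD" -> buffer=?????jPD????????
Fragment 2: offset=10 data="hrmd" -> buffer=?????jPD??hrmd??
Fragment 3: offset=14 data="kx" -> buffer=?????jPD??hrmdkx
Fragment 4: offset=0 data="lR" -> buffer=lR???jPD??hrmdkx
Fragment 5: offset=8 data="YX" -> buffer=lR???jPDYXhrmdkx
Fragment 6: offset=0 data="Watc" -> buffer=Watc?jPDYXhrmdkx
Fragment 7: offset=2 data="FdB" -> buffer=WaFdBjPDYXhrmdkx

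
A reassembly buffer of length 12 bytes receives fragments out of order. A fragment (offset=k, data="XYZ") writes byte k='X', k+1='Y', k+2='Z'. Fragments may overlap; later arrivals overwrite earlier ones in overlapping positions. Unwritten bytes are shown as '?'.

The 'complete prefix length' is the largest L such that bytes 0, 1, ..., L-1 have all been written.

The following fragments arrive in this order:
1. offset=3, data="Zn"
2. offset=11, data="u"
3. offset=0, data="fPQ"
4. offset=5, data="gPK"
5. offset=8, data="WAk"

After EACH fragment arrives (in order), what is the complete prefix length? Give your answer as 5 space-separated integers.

Fragment 1: offset=3 data="Zn" -> buffer=???Zn??????? -> prefix_len=0
Fragment 2: offset=11 data="u" -> buffer=???Zn??????u -> prefix_len=0
Fragment 3: offset=0 data="fPQ" -> buffer=fPQZn??????u -> prefix_len=5
Fragment 4: offset=5 data="gPK" -> buffer=fPQZngPK???u -> prefix_len=8
Fragment 5: offset=8 data="WAk" -> buffer=fPQZngPKWAku -> prefix_len=12

Answer: 0 0 5 8 12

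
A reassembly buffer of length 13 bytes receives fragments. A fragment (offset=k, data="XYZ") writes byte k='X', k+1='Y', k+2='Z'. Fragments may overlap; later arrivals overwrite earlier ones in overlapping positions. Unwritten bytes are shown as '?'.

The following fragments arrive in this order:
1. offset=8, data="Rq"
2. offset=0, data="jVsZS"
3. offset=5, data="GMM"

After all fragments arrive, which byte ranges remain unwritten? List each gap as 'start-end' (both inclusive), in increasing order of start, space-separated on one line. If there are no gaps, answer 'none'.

Answer: 10-12

Derivation:
Fragment 1: offset=8 len=2
Fragment 2: offset=0 len=5
Fragment 3: offset=5 len=3
Gaps: 10-12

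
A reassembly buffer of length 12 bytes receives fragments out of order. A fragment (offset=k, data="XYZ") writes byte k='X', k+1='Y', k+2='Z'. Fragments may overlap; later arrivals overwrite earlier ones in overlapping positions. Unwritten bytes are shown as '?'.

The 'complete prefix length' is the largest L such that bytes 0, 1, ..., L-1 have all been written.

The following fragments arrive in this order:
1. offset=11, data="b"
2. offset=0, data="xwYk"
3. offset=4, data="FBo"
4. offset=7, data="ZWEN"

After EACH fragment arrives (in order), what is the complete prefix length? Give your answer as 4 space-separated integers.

Answer: 0 4 7 12

Derivation:
Fragment 1: offset=11 data="b" -> buffer=???????????b -> prefix_len=0
Fragment 2: offset=0 data="xwYk" -> buffer=xwYk???????b -> prefix_len=4
Fragment 3: offset=4 data="FBo" -> buffer=xwYkFBo????b -> prefix_len=7
Fragment 4: offset=7 data="ZWEN" -> buffer=xwYkFBoZWENb -> prefix_len=12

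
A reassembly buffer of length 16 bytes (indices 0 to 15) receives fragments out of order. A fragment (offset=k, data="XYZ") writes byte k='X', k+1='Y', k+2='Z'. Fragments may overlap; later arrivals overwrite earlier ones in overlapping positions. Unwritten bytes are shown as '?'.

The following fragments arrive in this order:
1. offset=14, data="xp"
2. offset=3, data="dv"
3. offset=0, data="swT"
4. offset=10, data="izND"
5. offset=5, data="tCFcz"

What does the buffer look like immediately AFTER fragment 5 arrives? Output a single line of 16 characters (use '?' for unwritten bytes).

Fragment 1: offset=14 data="xp" -> buffer=??????????????xp
Fragment 2: offset=3 data="dv" -> buffer=???dv?????????xp
Fragment 3: offset=0 data="swT" -> buffer=swTdv?????????xp
Fragment 4: offset=10 data="izND" -> buffer=swTdv?????izNDxp
Fragment 5: offset=5 data="tCFcz" -> buffer=swTdvtCFczizNDxp

Answer: swTdvtCFczizNDxp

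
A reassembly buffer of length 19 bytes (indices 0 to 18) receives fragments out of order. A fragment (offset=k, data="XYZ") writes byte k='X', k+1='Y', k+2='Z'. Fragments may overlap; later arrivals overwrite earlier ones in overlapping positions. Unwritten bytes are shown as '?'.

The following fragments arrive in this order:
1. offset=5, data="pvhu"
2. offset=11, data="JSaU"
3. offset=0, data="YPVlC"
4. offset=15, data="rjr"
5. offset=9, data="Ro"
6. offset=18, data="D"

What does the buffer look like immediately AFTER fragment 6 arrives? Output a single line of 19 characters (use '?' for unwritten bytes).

Answer: YPVlCpvhuRoJSaUrjrD

Derivation:
Fragment 1: offset=5 data="pvhu" -> buffer=?????pvhu??????????
Fragment 2: offset=11 data="JSaU" -> buffer=?????pvhu??JSaU????
Fragment 3: offset=0 data="YPVlC" -> buffer=YPVlCpvhu??JSaU????
Fragment 4: offset=15 data="rjr" -> buffer=YPVlCpvhu??JSaUrjr?
Fragment 5: offset=9 data="Ro" -> buffer=YPVlCpvhuRoJSaUrjr?
Fragment 6: offset=18 data="D" -> buffer=YPVlCpvhuRoJSaUrjrD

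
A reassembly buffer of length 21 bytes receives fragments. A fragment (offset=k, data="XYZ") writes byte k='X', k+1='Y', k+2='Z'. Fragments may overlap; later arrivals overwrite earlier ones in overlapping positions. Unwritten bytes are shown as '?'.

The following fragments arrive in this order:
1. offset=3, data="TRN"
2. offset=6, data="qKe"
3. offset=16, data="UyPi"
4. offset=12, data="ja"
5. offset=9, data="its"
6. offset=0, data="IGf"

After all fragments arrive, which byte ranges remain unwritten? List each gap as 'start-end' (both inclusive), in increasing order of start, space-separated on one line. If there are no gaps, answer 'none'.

Answer: 14-15 20-20

Derivation:
Fragment 1: offset=3 len=3
Fragment 2: offset=6 len=3
Fragment 3: offset=16 len=4
Fragment 4: offset=12 len=2
Fragment 5: offset=9 len=3
Fragment 6: offset=0 len=3
Gaps: 14-15 20-20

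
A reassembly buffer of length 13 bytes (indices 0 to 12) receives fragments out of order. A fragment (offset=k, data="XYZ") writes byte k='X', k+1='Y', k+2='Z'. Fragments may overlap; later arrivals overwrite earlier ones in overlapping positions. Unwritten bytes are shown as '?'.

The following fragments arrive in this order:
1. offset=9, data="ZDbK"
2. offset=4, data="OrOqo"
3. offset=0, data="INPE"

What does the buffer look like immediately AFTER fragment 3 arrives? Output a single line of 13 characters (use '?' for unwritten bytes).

Answer: INPEOrOqoZDbK

Derivation:
Fragment 1: offset=9 data="ZDbK" -> buffer=?????????ZDbK
Fragment 2: offset=4 data="OrOqo" -> buffer=????OrOqoZDbK
Fragment 3: offset=0 data="INPE" -> buffer=INPEOrOqoZDbK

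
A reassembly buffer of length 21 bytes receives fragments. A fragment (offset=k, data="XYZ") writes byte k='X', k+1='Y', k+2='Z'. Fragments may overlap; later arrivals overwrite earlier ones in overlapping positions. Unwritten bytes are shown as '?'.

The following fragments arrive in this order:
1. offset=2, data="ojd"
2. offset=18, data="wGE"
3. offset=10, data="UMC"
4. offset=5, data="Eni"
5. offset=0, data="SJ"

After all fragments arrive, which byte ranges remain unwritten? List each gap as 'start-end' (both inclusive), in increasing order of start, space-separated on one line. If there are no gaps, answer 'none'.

Answer: 8-9 13-17

Derivation:
Fragment 1: offset=2 len=3
Fragment 2: offset=18 len=3
Fragment 3: offset=10 len=3
Fragment 4: offset=5 len=3
Fragment 5: offset=0 len=2
Gaps: 8-9 13-17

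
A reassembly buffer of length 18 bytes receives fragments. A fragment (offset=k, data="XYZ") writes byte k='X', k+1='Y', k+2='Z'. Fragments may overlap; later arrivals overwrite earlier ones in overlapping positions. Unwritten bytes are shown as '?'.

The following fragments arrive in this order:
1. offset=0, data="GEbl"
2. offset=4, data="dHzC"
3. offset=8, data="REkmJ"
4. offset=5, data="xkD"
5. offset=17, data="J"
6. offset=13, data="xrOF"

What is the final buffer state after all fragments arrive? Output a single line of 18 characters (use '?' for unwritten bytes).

Fragment 1: offset=0 data="GEbl" -> buffer=GEbl??????????????
Fragment 2: offset=4 data="dHzC" -> buffer=GEbldHzC??????????
Fragment 3: offset=8 data="REkmJ" -> buffer=GEbldHzCREkmJ?????
Fragment 4: offset=5 data="xkD" -> buffer=GEbldxkDREkmJ?????
Fragment 5: offset=17 data="J" -> buffer=GEbldxkDREkmJ????J
Fragment 6: offset=13 data="xrOF" -> buffer=GEbldxkDREkmJxrOFJ

Answer: GEbldxkDREkmJxrOFJ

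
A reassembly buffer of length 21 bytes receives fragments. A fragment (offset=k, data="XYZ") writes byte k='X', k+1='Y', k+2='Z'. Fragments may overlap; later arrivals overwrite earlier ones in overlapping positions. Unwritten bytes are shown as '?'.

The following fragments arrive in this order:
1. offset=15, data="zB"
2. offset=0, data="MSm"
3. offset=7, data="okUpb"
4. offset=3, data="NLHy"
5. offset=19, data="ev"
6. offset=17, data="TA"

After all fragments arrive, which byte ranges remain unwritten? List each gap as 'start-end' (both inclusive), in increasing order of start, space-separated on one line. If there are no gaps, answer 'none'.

Fragment 1: offset=15 len=2
Fragment 2: offset=0 len=3
Fragment 3: offset=7 len=5
Fragment 4: offset=3 len=4
Fragment 5: offset=19 len=2
Fragment 6: offset=17 len=2
Gaps: 12-14

Answer: 12-14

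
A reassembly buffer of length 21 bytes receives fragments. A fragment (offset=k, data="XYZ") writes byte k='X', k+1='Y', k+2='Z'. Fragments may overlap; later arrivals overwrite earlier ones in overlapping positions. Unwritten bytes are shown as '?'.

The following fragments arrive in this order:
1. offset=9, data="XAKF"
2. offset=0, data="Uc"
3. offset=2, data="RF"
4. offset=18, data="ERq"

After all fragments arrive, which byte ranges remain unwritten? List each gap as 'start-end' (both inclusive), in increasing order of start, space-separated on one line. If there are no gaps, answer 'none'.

Fragment 1: offset=9 len=4
Fragment 2: offset=0 len=2
Fragment 3: offset=2 len=2
Fragment 4: offset=18 len=3
Gaps: 4-8 13-17

Answer: 4-8 13-17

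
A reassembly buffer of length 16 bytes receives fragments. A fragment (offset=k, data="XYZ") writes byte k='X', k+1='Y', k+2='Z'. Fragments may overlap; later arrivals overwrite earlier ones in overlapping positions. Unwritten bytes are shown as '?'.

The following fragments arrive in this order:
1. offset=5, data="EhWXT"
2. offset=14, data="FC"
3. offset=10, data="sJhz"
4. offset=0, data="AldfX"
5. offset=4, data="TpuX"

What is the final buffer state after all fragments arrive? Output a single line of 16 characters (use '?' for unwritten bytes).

Answer: AldfTpuXXTsJhzFC

Derivation:
Fragment 1: offset=5 data="EhWXT" -> buffer=?????EhWXT??????
Fragment 2: offset=14 data="FC" -> buffer=?????EhWXT????FC
Fragment 3: offset=10 data="sJhz" -> buffer=?????EhWXTsJhzFC
Fragment 4: offset=0 data="AldfX" -> buffer=AldfXEhWXTsJhzFC
Fragment 5: offset=4 data="TpuX" -> buffer=AldfTpuXXTsJhzFC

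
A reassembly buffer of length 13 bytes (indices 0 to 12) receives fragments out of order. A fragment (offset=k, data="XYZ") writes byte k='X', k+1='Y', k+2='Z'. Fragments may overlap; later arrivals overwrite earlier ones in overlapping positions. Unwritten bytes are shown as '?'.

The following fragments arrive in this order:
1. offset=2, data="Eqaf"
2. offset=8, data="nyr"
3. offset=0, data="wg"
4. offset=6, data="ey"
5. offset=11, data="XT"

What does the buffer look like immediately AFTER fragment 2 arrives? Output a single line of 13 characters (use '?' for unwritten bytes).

Fragment 1: offset=2 data="Eqaf" -> buffer=??Eqaf???????
Fragment 2: offset=8 data="nyr" -> buffer=??Eqaf??nyr??

Answer: ??Eqaf??nyr??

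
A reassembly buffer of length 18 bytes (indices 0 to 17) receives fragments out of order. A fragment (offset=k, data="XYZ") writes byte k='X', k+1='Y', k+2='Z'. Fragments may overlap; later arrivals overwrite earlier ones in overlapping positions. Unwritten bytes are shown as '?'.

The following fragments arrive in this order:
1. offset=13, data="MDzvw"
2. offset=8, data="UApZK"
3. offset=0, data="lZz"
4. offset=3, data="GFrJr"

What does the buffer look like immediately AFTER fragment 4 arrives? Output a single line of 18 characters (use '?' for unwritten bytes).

Fragment 1: offset=13 data="MDzvw" -> buffer=?????????????MDzvw
Fragment 2: offset=8 data="UApZK" -> buffer=????????UApZKMDzvw
Fragment 3: offset=0 data="lZz" -> buffer=lZz?????UApZKMDzvw
Fragment 4: offset=3 data="GFrJr" -> buffer=lZzGFrJrUApZKMDzvw

Answer: lZzGFrJrUApZKMDzvw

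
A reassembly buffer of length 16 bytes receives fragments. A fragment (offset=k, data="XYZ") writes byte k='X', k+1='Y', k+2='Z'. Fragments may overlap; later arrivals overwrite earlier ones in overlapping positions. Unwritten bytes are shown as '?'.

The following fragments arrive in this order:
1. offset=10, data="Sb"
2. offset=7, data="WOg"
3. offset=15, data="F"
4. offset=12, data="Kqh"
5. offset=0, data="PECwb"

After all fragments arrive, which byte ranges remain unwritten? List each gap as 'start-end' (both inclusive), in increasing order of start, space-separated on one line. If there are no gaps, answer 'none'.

Answer: 5-6

Derivation:
Fragment 1: offset=10 len=2
Fragment 2: offset=7 len=3
Fragment 3: offset=15 len=1
Fragment 4: offset=12 len=3
Fragment 5: offset=0 len=5
Gaps: 5-6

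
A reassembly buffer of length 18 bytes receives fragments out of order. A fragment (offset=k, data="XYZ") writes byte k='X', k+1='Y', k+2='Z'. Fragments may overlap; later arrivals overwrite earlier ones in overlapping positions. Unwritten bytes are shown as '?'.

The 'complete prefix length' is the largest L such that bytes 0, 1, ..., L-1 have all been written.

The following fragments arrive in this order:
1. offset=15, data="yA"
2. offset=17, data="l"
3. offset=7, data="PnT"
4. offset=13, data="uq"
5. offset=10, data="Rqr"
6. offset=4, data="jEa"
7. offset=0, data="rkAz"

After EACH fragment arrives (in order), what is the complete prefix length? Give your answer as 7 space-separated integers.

Answer: 0 0 0 0 0 0 18

Derivation:
Fragment 1: offset=15 data="yA" -> buffer=???????????????yA? -> prefix_len=0
Fragment 2: offset=17 data="l" -> buffer=???????????????yAl -> prefix_len=0
Fragment 3: offset=7 data="PnT" -> buffer=???????PnT?????yAl -> prefix_len=0
Fragment 4: offset=13 data="uq" -> buffer=???????PnT???uqyAl -> prefix_len=0
Fragment 5: offset=10 data="Rqr" -> buffer=???????PnTRqruqyAl -> prefix_len=0
Fragment 6: offset=4 data="jEa" -> buffer=????jEaPnTRqruqyAl -> prefix_len=0
Fragment 7: offset=0 data="rkAz" -> buffer=rkAzjEaPnTRqruqyAl -> prefix_len=18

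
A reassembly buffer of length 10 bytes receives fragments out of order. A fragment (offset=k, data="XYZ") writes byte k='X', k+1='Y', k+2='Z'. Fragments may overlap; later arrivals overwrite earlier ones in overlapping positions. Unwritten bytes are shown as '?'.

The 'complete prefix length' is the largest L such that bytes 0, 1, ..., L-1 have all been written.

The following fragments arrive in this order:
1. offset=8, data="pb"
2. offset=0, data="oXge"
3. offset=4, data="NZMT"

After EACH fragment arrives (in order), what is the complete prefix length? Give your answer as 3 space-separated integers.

Fragment 1: offset=8 data="pb" -> buffer=????????pb -> prefix_len=0
Fragment 2: offset=0 data="oXge" -> buffer=oXge????pb -> prefix_len=4
Fragment 3: offset=4 data="NZMT" -> buffer=oXgeNZMTpb -> prefix_len=10

Answer: 0 4 10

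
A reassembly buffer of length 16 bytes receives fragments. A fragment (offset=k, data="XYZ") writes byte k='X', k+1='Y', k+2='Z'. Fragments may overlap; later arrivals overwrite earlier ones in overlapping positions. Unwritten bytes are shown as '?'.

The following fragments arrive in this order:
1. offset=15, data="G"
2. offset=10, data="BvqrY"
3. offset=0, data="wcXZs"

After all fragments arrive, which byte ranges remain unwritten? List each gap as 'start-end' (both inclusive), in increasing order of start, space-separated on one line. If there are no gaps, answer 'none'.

Answer: 5-9

Derivation:
Fragment 1: offset=15 len=1
Fragment 2: offset=10 len=5
Fragment 3: offset=0 len=5
Gaps: 5-9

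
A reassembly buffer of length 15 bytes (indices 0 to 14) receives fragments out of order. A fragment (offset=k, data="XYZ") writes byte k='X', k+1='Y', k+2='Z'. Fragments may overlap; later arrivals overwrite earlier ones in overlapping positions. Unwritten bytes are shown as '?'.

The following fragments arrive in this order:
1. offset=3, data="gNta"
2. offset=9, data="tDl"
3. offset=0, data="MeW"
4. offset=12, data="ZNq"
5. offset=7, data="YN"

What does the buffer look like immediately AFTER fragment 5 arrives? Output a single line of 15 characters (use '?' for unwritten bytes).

Fragment 1: offset=3 data="gNta" -> buffer=???gNta????????
Fragment 2: offset=9 data="tDl" -> buffer=???gNta??tDl???
Fragment 3: offset=0 data="MeW" -> buffer=MeWgNta??tDl???
Fragment 4: offset=12 data="ZNq" -> buffer=MeWgNta??tDlZNq
Fragment 5: offset=7 data="YN" -> buffer=MeWgNtaYNtDlZNq

Answer: MeWgNtaYNtDlZNq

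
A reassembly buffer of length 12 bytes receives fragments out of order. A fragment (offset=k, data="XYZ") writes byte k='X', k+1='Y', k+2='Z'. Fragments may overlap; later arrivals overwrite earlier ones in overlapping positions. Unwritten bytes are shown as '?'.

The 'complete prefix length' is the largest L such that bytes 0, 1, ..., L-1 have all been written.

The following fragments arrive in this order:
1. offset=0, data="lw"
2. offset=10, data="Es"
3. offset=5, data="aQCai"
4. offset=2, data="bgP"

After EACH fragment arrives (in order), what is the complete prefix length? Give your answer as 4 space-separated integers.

Fragment 1: offset=0 data="lw" -> buffer=lw?????????? -> prefix_len=2
Fragment 2: offset=10 data="Es" -> buffer=lw????????Es -> prefix_len=2
Fragment 3: offset=5 data="aQCai" -> buffer=lw???aQCaiEs -> prefix_len=2
Fragment 4: offset=2 data="bgP" -> buffer=lwbgPaQCaiEs -> prefix_len=12

Answer: 2 2 2 12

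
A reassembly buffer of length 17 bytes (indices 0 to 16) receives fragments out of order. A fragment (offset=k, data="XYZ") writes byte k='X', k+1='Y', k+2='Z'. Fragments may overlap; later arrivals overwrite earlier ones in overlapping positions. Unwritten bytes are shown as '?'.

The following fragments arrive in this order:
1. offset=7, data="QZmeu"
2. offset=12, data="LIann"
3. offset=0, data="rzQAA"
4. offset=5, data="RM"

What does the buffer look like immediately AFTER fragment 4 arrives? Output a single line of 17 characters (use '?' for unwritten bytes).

Fragment 1: offset=7 data="QZmeu" -> buffer=???????QZmeu?????
Fragment 2: offset=12 data="LIann" -> buffer=???????QZmeuLIann
Fragment 3: offset=0 data="rzQAA" -> buffer=rzQAA??QZmeuLIann
Fragment 4: offset=5 data="RM" -> buffer=rzQAARMQZmeuLIann

Answer: rzQAARMQZmeuLIann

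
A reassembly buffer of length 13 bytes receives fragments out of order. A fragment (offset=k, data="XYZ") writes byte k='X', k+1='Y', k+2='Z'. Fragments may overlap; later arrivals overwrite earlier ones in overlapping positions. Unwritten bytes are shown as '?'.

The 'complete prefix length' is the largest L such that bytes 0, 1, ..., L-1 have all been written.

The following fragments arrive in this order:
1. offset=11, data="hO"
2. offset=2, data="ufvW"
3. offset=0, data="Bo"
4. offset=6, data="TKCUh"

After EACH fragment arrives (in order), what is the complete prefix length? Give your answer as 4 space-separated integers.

Fragment 1: offset=11 data="hO" -> buffer=???????????hO -> prefix_len=0
Fragment 2: offset=2 data="ufvW" -> buffer=??ufvW?????hO -> prefix_len=0
Fragment 3: offset=0 data="Bo" -> buffer=BoufvW?????hO -> prefix_len=6
Fragment 4: offset=6 data="TKCUh" -> buffer=BoufvWTKCUhhO -> prefix_len=13

Answer: 0 0 6 13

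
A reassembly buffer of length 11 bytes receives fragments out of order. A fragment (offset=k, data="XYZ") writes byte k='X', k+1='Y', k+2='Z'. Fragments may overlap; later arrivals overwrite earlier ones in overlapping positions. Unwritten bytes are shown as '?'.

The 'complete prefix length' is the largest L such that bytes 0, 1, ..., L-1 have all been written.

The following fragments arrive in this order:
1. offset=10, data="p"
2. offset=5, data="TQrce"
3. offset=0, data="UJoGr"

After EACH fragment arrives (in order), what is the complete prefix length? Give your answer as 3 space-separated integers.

Answer: 0 0 11

Derivation:
Fragment 1: offset=10 data="p" -> buffer=??????????p -> prefix_len=0
Fragment 2: offset=5 data="TQrce" -> buffer=?????TQrcep -> prefix_len=0
Fragment 3: offset=0 data="UJoGr" -> buffer=UJoGrTQrcep -> prefix_len=11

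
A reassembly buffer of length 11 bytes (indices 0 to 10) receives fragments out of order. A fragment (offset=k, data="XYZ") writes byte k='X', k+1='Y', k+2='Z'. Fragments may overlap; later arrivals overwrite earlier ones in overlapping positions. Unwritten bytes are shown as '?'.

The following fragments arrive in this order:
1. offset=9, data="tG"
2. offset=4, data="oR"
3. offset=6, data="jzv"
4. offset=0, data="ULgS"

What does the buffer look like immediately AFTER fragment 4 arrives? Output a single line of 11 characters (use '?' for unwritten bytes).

Fragment 1: offset=9 data="tG" -> buffer=?????????tG
Fragment 2: offset=4 data="oR" -> buffer=????oR???tG
Fragment 3: offset=6 data="jzv" -> buffer=????oRjzvtG
Fragment 4: offset=0 data="ULgS" -> buffer=ULgSoRjzvtG

Answer: ULgSoRjzvtG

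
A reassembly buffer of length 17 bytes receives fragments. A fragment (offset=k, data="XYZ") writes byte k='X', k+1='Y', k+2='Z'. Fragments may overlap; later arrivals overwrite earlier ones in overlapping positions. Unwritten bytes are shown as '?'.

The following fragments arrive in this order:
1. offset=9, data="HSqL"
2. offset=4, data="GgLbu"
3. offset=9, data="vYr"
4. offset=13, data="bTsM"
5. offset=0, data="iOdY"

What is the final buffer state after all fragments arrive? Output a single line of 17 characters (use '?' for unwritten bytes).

Fragment 1: offset=9 data="HSqL" -> buffer=?????????HSqL????
Fragment 2: offset=4 data="GgLbu" -> buffer=????GgLbuHSqL????
Fragment 3: offset=9 data="vYr" -> buffer=????GgLbuvYrL????
Fragment 4: offset=13 data="bTsM" -> buffer=????GgLbuvYrLbTsM
Fragment 5: offset=0 data="iOdY" -> buffer=iOdYGgLbuvYrLbTsM

Answer: iOdYGgLbuvYrLbTsM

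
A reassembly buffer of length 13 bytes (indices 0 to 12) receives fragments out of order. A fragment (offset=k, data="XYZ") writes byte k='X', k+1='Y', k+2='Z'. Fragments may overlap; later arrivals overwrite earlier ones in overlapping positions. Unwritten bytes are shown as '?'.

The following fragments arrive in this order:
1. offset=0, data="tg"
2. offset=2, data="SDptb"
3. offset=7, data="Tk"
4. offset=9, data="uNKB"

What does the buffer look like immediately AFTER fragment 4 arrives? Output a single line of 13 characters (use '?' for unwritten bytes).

Fragment 1: offset=0 data="tg" -> buffer=tg???????????
Fragment 2: offset=2 data="SDptb" -> buffer=tgSDptb??????
Fragment 3: offset=7 data="Tk" -> buffer=tgSDptbTk????
Fragment 4: offset=9 data="uNKB" -> buffer=tgSDptbTkuNKB

Answer: tgSDptbTkuNKB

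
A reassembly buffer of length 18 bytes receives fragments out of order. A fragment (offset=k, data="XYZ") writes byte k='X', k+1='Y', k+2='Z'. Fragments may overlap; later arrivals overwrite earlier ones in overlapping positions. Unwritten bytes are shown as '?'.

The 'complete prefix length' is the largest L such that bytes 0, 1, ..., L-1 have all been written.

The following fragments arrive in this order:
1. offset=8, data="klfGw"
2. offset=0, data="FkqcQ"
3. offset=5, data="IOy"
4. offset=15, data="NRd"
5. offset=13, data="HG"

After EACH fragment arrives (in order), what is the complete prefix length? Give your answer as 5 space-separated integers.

Fragment 1: offset=8 data="klfGw" -> buffer=????????klfGw????? -> prefix_len=0
Fragment 2: offset=0 data="FkqcQ" -> buffer=FkqcQ???klfGw????? -> prefix_len=5
Fragment 3: offset=5 data="IOy" -> buffer=FkqcQIOyklfGw????? -> prefix_len=13
Fragment 4: offset=15 data="NRd" -> buffer=FkqcQIOyklfGw??NRd -> prefix_len=13
Fragment 5: offset=13 data="HG" -> buffer=FkqcQIOyklfGwHGNRd -> prefix_len=18

Answer: 0 5 13 13 18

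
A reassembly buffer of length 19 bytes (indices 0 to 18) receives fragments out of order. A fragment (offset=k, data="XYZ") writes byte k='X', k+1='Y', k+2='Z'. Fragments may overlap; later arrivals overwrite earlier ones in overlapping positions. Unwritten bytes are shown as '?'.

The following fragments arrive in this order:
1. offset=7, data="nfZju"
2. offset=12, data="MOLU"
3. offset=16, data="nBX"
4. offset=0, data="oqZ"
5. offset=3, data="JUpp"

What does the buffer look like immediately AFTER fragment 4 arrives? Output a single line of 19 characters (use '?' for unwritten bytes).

Fragment 1: offset=7 data="nfZju" -> buffer=???????nfZju???????
Fragment 2: offset=12 data="MOLU" -> buffer=???????nfZjuMOLU???
Fragment 3: offset=16 data="nBX" -> buffer=???????nfZjuMOLUnBX
Fragment 4: offset=0 data="oqZ" -> buffer=oqZ????nfZjuMOLUnBX

Answer: oqZ????nfZjuMOLUnBX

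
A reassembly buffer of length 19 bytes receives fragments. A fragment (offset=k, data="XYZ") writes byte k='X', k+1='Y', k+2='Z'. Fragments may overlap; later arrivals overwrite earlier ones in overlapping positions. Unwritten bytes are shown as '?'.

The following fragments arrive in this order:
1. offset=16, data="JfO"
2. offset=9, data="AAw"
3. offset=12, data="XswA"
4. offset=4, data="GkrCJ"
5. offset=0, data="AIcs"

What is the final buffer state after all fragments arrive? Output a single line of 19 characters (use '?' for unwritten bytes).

Answer: AIcsGkrCJAAwXswAJfO

Derivation:
Fragment 1: offset=16 data="JfO" -> buffer=????????????????JfO
Fragment 2: offset=9 data="AAw" -> buffer=?????????AAw????JfO
Fragment 3: offset=12 data="XswA" -> buffer=?????????AAwXswAJfO
Fragment 4: offset=4 data="GkrCJ" -> buffer=????GkrCJAAwXswAJfO
Fragment 5: offset=0 data="AIcs" -> buffer=AIcsGkrCJAAwXswAJfO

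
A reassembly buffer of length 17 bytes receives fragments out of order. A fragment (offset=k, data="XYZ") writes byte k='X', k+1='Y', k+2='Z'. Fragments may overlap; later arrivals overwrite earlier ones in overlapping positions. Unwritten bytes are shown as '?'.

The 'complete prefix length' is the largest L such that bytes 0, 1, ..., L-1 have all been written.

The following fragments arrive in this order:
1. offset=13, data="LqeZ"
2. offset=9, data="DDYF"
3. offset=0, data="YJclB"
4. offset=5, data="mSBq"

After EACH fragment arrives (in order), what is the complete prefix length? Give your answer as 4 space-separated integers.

Answer: 0 0 5 17

Derivation:
Fragment 1: offset=13 data="LqeZ" -> buffer=?????????????LqeZ -> prefix_len=0
Fragment 2: offset=9 data="DDYF" -> buffer=?????????DDYFLqeZ -> prefix_len=0
Fragment 3: offset=0 data="YJclB" -> buffer=YJclB????DDYFLqeZ -> prefix_len=5
Fragment 4: offset=5 data="mSBq" -> buffer=YJclBmSBqDDYFLqeZ -> prefix_len=17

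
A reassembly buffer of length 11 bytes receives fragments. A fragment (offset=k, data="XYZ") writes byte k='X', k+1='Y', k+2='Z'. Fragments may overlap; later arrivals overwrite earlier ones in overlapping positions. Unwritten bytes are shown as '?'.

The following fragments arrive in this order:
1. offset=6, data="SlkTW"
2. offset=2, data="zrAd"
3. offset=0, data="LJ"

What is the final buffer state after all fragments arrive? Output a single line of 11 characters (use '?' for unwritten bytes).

Fragment 1: offset=6 data="SlkTW" -> buffer=??????SlkTW
Fragment 2: offset=2 data="zrAd" -> buffer=??zrAdSlkTW
Fragment 3: offset=0 data="LJ" -> buffer=LJzrAdSlkTW

Answer: LJzrAdSlkTW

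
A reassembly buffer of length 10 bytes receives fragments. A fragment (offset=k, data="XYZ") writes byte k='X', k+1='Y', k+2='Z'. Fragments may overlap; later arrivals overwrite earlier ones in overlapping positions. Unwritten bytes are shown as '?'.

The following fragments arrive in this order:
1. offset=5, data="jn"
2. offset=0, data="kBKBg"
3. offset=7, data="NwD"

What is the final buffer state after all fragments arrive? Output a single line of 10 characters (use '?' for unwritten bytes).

Answer: kBKBgjnNwD

Derivation:
Fragment 1: offset=5 data="jn" -> buffer=?????jn???
Fragment 2: offset=0 data="kBKBg" -> buffer=kBKBgjn???
Fragment 3: offset=7 data="NwD" -> buffer=kBKBgjnNwD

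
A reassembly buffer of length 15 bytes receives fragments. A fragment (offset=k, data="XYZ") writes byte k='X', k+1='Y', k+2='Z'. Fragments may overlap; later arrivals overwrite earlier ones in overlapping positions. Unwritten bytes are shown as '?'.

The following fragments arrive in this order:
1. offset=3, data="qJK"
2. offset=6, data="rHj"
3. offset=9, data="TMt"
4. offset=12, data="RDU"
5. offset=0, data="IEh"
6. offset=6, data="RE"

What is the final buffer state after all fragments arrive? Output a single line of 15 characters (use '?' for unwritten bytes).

Fragment 1: offset=3 data="qJK" -> buffer=???qJK?????????
Fragment 2: offset=6 data="rHj" -> buffer=???qJKrHj??????
Fragment 3: offset=9 data="TMt" -> buffer=???qJKrHjTMt???
Fragment 4: offset=12 data="RDU" -> buffer=???qJKrHjTMtRDU
Fragment 5: offset=0 data="IEh" -> buffer=IEhqJKrHjTMtRDU
Fragment 6: offset=6 data="RE" -> buffer=IEhqJKREjTMtRDU

Answer: IEhqJKREjTMtRDU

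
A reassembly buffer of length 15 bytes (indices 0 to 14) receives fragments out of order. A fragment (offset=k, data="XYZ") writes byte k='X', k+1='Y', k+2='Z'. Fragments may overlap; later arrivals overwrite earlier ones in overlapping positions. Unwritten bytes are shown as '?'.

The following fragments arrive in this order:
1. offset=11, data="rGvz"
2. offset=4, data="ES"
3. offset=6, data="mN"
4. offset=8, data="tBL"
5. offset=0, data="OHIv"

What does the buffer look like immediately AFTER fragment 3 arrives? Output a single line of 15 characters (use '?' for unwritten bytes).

Answer: ????ESmN???rGvz

Derivation:
Fragment 1: offset=11 data="rGvz" -> buffer=???????????rGvz
Fragment 2: offset=4 data="ES" -> buffer=????ES?????rGvz
Fragment 3: offset=6 data="mN" -> buffer=????ESmN???rGvz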